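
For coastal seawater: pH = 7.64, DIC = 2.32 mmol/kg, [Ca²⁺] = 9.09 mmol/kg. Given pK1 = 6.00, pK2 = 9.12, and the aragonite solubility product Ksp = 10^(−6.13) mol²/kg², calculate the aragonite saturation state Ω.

α₂ = 1 / (1 + [H⁺]/K2 + [H⁺]²/(K1K2)) = 1 / (1 + 10^+1.48 + 10^-0.16)
   = 1 / (1 + 30.200 + 0.69183) = 1/31.891 = 0.03136
[CO3²⁻] = α₂ × DIC = 0.03136 × 2.32 = 0.07275 mmol/kg
Ksp = 10^(−6.13) = 7.413×10^-7
Ω = [Ca²⁺][CO3²⁻]/Ksp = (9.09×10^-3)(7.275×10^-5) / 7.413×10^-7 = 0.892

Ω = 0.892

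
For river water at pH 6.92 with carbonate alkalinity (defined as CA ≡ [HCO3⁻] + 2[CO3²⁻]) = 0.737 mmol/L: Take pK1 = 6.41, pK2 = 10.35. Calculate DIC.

DIC = 0.964 mmol/L

CA = [HCO3⁻] + 2[CO3²⁻] = (α₁ + 2α₂)·DIC
At pH 6.92: [H⁺]/K1 = 10^-0.51 = 0.30903, K2/[H⁺] = 10^-3.43 = 0.00037154
α₁ = 1/(1 + 0.30903 + 0.00037154) = 1/1.3094 = 0.7637; α₂ = α₁·K2/[H⁺] = 0.0002837
α₁ + 2α₂ = 0.7643
DIC = CA / (α₁ + 2α₂) = 0.737 / 0.7643 = 0.964 mmol/L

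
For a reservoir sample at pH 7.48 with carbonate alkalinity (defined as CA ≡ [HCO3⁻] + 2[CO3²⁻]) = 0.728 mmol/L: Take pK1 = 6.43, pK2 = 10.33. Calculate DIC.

DIC = 0.792 mmol/L

CA = [HCO3⁻] + 2[CO3²⁻] = (α₁ + 2α₂)·DIC
At pH 7.48: [H⁺]/K1 = 10^-1.05 = 0.089125, K2/[H⁺] = 10^-2.85 = 0.0014125
α₁ = 1/(1 + 0.089125 + 0.0014125) = 1/1.0905 = 0.9170; α₂ = α₁·K2/[H⁺] = 0.001295
α₁ + 2α₂ = 0.9196
DIC = CA / (α₁ + 2α₂) = 0.728 / 0.9196 = 0.792 mmol/L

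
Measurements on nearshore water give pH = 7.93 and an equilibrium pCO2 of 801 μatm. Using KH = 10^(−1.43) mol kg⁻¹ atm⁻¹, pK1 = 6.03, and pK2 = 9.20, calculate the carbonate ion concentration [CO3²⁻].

[CO3²⁻] = 0.127 mmol/kg

[CO2*] = KH · pCO2 = 10^(−1.43) × 801×10^-6 = 2.976×10^-5 mol/kg
α₀ = 1/(1 + K1/[H⁺] + K1K2/[H⁺]²) = 1/(1 + 10^+1.90 + 10^+0.63) = 0.01181
DIC = [CO2*]/α₀ = 2.976×10^-5 / 0.01181 = 2.521 mmol/kg
[CO3²⁻] = α₂·DIC; α₂ = 0.05036, so [CO3²⁻] = 0.05036 × 2.521 = 0.127 mmol/kg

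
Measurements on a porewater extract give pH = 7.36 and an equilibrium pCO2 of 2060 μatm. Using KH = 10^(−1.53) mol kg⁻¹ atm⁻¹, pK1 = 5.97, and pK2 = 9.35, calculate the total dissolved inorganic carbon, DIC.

DIC = 1.57 mmol/kg

[CO2*] = KH · pCO2 = 10^(−1.53) × 2060×10^-6 = 6.079×10^-5 mol/kg
α₀ = 1/(1 + K1/[H⁺] + K1K2/[H⁺]²) = 1/(1 + 10^+1.39 + 10^-0.60) = 0.03876
DIC = [CO2*]/α₀ = 6.079×10^-5 / 0.03876 = 1.57 mmol/kg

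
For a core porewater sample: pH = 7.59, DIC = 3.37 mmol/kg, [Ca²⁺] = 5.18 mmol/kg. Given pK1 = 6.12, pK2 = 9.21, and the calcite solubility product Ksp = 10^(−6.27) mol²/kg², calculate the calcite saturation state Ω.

Ω = 0.737

α₂ = 1 / (1 + [H⁺]/K2 + [H⁺]²/(K1K2)) = 1 / (1 + 10^+1.62 + 10^+0.15)
   = 1 / (1 + 41.687 + 1.4125) = 1/44.099 = 0.02268
[CO3²⁻] = α₂ × DIC = 0.02268 × 3.37 = 0.07642 mmol/kg
Ksp = 10^(−6.27) = 5.370×10^-7
Ω = [Ca²⁺][CO3²⁻]/Ksp = (5.18×10^-3)(7.642×10^-5) / 5.370×10^-7 = 0.737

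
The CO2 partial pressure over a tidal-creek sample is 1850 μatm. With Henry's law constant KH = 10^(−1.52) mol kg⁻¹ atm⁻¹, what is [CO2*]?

[CO2*] = 55.9 μmol/kg

KH = 10^(−1.52) = 3.020×10^-2 mol kg⁻¹ atm⁻¹
[CO2*] = KH · pCO2 = 3.020×10^-2 × 1850×10^-6 atm = 5.59×10^-5 mol/kg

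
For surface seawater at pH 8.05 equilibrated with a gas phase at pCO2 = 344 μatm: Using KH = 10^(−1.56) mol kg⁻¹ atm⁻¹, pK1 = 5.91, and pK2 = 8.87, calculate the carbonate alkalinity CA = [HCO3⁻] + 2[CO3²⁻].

[CO2*] = KH · pCO2 = 10^(−1.56) × 344×10^-6 = 9.475×10^-6 mol/kg
α₀ = 1/(1 + K1/[H⁺] + K1K2/[H⁺]²) = 1/(1 + 10^+2.14 + 10^+1.32) = 0.006253
DIC = [CO2*]/α₀ = 9.475×10^-6 / 0.006253 = 1.515 mmol/kg
CA = (α₁ + 2α₂)·DIC = (0.8631 + 2×0.1306) × 1.515 = 1.70 mmol/kg

CA = 1.70 mmol/kg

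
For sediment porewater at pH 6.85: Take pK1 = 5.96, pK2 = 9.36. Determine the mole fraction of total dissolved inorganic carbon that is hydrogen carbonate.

α₁ = 1 / (1 + [H⁺]/K1 + K2/[H⁺]) = 1 / (1 + 10^-0.89 + 10^-2.51)
   = 1 / (1 + 0.12882 + 0.0030903) = 1/1.1319 = 0.8835

α₁ = 0.883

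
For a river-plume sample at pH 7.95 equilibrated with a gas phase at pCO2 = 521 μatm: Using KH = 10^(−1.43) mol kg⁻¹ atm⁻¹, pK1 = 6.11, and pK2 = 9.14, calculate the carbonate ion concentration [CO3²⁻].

[CO2*] = KH · pCO2 = 10^(−1.43) × 521×10^-6 = 1.936×10^-5 mol/kg
α₀ = 1/(1 + K1/[H⁺] + K1K2/[H⁺]²) = 1/(1 + 10^+1.84 + 10^+0.65) = 0.01340
DIC = [CO2*]/α₀ = 1.936×10^-5 / 0.01340 = 1.445 mmol/kg
[CO3²⁻] = α₂·DIC; α₂ = 0.05984, so [CO3²⁻] = 0.05984 × 1.445 = 0.0865 mmol/kg

[CO3²⁻] = 0.0865 mmol/kg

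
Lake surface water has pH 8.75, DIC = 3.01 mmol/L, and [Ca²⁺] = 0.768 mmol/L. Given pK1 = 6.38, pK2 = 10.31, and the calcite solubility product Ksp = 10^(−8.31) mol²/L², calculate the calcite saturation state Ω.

Ω = 12.6

α₂ = 1 / (1 + [H⁺]/K2 + [H⁺]²/(K1K2)) = 1 / (1 + 10^+1.56 + 10^-0.81)
   = 1 / (1 + 36.308 + 0.15488) = 1/37.463 = 0.02669
[CO3²⁻] = α₂ × DIC = 0.02669 × 3.01 = 0.08035 mmol/L
Ksp = 10^(−8.31) = 4.898×10^-9
Ω = [Ca²⁺][CO3²⁻]/Ksp = (0.768×10^-3)(8.035×10^-5) / 4.898×10^-9 = 12.6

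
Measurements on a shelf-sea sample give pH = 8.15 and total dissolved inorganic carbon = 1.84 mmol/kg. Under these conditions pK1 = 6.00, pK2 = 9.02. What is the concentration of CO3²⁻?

[CO3²⁻] = 0.217 mmol/kg

α₂ = 1 / (1 + [H⁺]/K2 + [H⁺]²/(K1K2)) = 1 / (1 + 10^+0.87 + 10^-1.28)
   = 1 / (1 + 7.4131 + 0.052481) = 1/8.4656 = 0.1181
[CO3²⁻] = α₂ × DIC = 0.1181 × 1.84 = 0.217 mmol/kg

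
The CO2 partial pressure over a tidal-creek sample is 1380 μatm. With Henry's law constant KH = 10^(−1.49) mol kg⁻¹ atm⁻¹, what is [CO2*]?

[CO2*] = 44.7 μmol/kg

KH = 10^(−1.49) = 3.236×10^-2 mol kg⁻¹ atm⁻¹
[CO2*] = KH · pCO2 = 3.236×10^-2 × 1380×10^-6 atm = 4.47×10^-5 mol/kg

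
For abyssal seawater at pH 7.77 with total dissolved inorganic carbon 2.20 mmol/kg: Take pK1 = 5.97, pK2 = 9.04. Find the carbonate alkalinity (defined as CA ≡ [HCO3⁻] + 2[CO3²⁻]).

CA = [HCO3⁻] + 2[CO3²⁻] = (α₁ + 2α₂)·DIC
At pH 7.77: [H⁺]/K1 = 10^-1.80 = 0.015849, K2/[H⁺] = 10^-1.27 = 0.053703
α₁ = 1/(1 + 0.015849 + 0.053703) = 1/1.0696 = 0.9350; α₂ = α₁·K2/[H⁺] = 0.05021
α₁ + 2α₂ = 1.0354
CA = 1.0354 × 2.20 = 2.28 mmol/kg

CA = 2.28 mmol/kg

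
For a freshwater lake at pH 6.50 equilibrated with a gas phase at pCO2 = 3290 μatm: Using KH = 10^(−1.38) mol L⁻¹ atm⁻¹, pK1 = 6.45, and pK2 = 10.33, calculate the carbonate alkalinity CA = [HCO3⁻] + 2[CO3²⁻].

[CO2*] = KH · pCO2 = 10^(−1.38) × 3290×10^-6 = 1.372×10^-4 mol/L
α₀ = 1/(1 + K1/[H⁺] + K1K2/[H⁺]²) = 1/(1 + 10^+0.05 + 10^-3.78) = 0.4712
DIC = [CO2*]/α₀ = 1.372×10^-4 / 0.4712 = 0.2911 mmol/L
CA = (α₁ + 2α₂)·DIC = (0.5287 + 2×7.820×10^-5) × 0.2911 = 0.154 mmol/L

CA = 0.154 mmol/L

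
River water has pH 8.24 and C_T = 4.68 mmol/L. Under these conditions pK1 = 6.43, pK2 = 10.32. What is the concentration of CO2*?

[CO2*] = 0.0708 mmol/L

α₀ = 1 / (1 + K1/[H⁺] + K1K2/[H⁺]²) = 1 / (1 + 10^+1.81 + 10^-0.27)
   = 1 / (1 + 64.565 + 0.53703) = 1/66.102 = 0.01513
[CO2*] = α₀ × DIC = 0.01513 × 4.68 = 0.0708 mmol/L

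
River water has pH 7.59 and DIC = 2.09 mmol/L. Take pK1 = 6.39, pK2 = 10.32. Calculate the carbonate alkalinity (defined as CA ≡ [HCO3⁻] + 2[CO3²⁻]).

CA = [HCO3⁻] + 2[CO3²⁻] = (α₁ + 2α₂)·DIC
At pH 7.59: [H⁺]/K1 = 10^-1.20 = 0.063096, K2/[H⁺] = 10^-2.73 = 0.0018621
α₁ = 1/(1 + 0.063096 + 0.0018621) = 1/1.0650 = 0.9390; α₂ = α₁·K2/[H⁺] = 0.001749
α₁ + 2α₂ = 0.9425
CA = 0.9425 × 2.09 = 1.97 mmol/L

CA = 1.97 mmol/L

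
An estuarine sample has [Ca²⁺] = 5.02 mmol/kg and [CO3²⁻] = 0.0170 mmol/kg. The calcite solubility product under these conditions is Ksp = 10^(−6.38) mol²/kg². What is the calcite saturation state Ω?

Ω = 0.205

Ksp = 10^(−6.38) = 4.169×10^-7
Ω = [Ca²⁺][CO3²⁻]/Ksp = (5.02×10^-3)(0.0170×10^-3) / 4.169×10^-7 = 0.205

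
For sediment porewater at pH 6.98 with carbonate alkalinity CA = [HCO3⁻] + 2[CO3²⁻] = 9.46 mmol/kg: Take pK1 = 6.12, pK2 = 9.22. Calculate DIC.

DIC = 10.7 mmol/kg

CA = [HCO3⁻] + 2[CO3²⁻] = (α₁ + 2α₂)·DIC
At pH 6.98: [H⁺]/K1 = 10^-0.86 = 0.13804, K2/[H⁺] = 10^-2.24 = 0.0057544
α₁ = 1/(1 + 0.13804 + 0.0057544) = 1/1.1438 = 0.8743; α₂ = α₁·K2/[H⁺] = 0.005031
α₁ + 2α₂ = 0.8843
DIC = CA / (α₁ + 2α₂) = 9.46 / 0.8843 = 10.7 mmol/kg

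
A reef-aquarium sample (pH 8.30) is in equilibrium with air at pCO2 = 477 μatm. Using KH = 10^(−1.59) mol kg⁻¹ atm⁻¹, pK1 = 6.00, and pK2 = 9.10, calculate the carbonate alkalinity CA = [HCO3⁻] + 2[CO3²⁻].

[CO2*] = KH · pCO2 = 10^(−1.59) × 477×10^-6 = 1.226×10^-5 mol/kg
α₀ = 1/(1 + K1/[H⁺] + K1K2/[H⁺]²) = 1/(1 + 10^+2.30 + 10^+1.50) = 0.004308
DIC = [CO2*]/α₀ = 1.226×10^-5 / 0.004308 = 2.846 mmol/kg
CA = (α₁ + 2α₂)·DIC = (0.8595 + 2×0.1362) × 2.846 = 3.22 mmol/kg

CA = 3.22 mmol/kg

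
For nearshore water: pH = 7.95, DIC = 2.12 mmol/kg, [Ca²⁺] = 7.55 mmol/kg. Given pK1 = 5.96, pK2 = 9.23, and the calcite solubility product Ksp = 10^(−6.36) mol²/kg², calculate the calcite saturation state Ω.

α₂ = 1 / (1 + [H⁺]/K2 + [H⁺]²/(K1K2)) = 1 / (1 + 10^+1.28 + 10^-0.71)
   = 1 / (1 + 19.055 + 0.19498) = 1/20.250 = 0.04938
[CO3²⁻] = α₂ × DIC = 0.04938 × 2.12 = 0.1047 mmol/kg
Ksp = 10^(−6.36) = 4.365×10^-7
Ω = [Ca²⁺][CO3²⁻]/Ksp = (7.55×10^-3)(1.047×10^-4) / 4.365×10^-7 = 1.81

Ω = 1.81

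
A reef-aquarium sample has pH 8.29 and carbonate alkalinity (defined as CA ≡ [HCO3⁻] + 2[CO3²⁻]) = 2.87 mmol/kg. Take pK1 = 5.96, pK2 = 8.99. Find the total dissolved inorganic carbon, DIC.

DIC = 2.47 mmol/kg

CA = [HCO3⁻] + 2[CO3²⁻] = (α₁ + 2α₂)·DIC
At pH 8.29: [H⁺]/K1 = 10^-2.33 = 0.0046774, K2/[H⁺] = 10^-0.70 = 0.19953
α₁ = 1/(1 + 0.0046774 + 0.19953) = 1/1.2042 = 0.8304; α₂ = α₁·K2/[H⁺] = 0.1657
α₁ + 2α₂ = 1.1618
DIC = CA / (α₁ + 2α₂) = 2.87 / 1.1618 = 2.47 mmol/kg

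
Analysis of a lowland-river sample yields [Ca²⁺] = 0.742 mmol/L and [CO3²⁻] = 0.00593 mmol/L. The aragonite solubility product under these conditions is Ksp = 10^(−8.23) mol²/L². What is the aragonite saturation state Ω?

Ω = 0.747

Ksp = 10^(−8.23) = 5.888×10^-9
Ω = [Ca²⁺][CO3²⁻]/Ksp = (0.742×10^-3)(0.00593×10^-3) / 5.888×10^-9 = 0.747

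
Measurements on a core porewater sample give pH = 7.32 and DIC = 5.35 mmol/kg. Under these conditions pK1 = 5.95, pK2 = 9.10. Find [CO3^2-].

[CO3²⁻] = 0.0838 mmol/kg

α₂ = 1 / (1 + [H⁺]/K2 + [H⁺]²/(K1K2)) = 1 / (1 + 10^+1.78 + 10^+0.41)
   = 1 / (1 + 60.256 + 2.5704) = 1/63.826 = 0.01567
[CO3²⁻] = α₂ × DIC = 0.01567 × 5.35 = 0.0838 mmol/kg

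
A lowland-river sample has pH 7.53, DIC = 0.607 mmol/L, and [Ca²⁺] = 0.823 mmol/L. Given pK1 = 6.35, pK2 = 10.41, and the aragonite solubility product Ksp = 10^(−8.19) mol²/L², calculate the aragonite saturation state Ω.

α₂ = 1 / (1 + [H⁺]/K2 + [H⁺]²/(K1K2)) = 1 / (1 + 10^+2.88 + 10^+1.70)
   = 1 / (1 + 758.58 + 50.119) = 1/809.70 = 0.001235
[CO3²⁻] = α₂ × DIC = 0.001235 × 0.607 = 0.0007497 mmol/L = 0.7497 μmol/L
Ksp = 10^(−8.19) = 6.457×10^-9
Ω = [Ca²⁺][CO3²⁻]/Ksp = (0.823×10^-3)(7.497×10^-7) / 6.457×10^-9 = 0.0956

Ω = 0.0956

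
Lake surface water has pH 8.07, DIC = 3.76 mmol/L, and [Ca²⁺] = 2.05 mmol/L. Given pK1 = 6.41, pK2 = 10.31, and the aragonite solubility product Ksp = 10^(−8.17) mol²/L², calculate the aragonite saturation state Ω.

Ω = 6.38

α₂ = 1 / (1 + [H⁺]/K2 + [H⁺]²/(K1K2)) = 1 / (1 + 10^+2.24 + 10^+0.58)
   = 1 / (1 + 173.78 + 3.8019) = 1/178.58 = 0.005600
[CO3²⁻] = α₂ × DIC = 0.005600 × 3.76 = 0.02105 mmol/L
Ksp = 10^(−8.17) = 6.761×10^-9
Ω = [Ca²⁺][CO3²⁻]/Ksp = (2.05×10^-3)(2.105×10^-5) / 6.761×10^-9 = 6.38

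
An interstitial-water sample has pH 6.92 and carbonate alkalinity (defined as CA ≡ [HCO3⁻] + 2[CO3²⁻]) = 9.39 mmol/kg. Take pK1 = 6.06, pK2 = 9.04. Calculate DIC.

DIC = 10.6 mmol/kg

CA = [HCO3⁻] + 2[CO3²⁻] = (α₁ + 2α₂)·DIC
At pH 6.92: [H⁺]/K1 = 10^-0.86 = 0.13804, K2/[H⁺] = 10^-2.12 = 0.0075858
α₁ = 1/(1 + 0.13804 + 0.0075858) = 1/1.1456 = 0.8729; α₂ = α₁·K2/[H⁺] = 0.006622
α₁ + 2α₂ = 0.8861
DIC = CA / (α₁ + 2α₂) = 9.39 / 0.8861 = 10.6 mmol/kg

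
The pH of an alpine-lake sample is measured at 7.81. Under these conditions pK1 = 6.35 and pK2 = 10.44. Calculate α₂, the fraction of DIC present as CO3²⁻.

α₂ = 0.00226

α₂ = 1 / (1 + [H⁺]/K2 + [H⁺]²/(K1K2)) = 1 / (1 + 10^+2.63 + 10^+1.17)
   = 1 / (1 + 426.58 + 14.791) = 1/442.37 = 0.002261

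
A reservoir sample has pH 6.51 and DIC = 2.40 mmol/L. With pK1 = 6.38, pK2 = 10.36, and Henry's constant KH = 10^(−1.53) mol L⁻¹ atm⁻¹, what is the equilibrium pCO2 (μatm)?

α₀ = 1 / (1 + K1/[H⁺] + K1K2/[H⁺]²) = 1 / (1 + 10^+0.13 + 10^-3.72)
   = 1 / (1 + 1.3490 + 0.00019055) = 1/2.3492 = 0.4257
[CO2*] = α₀ × DIC = 0.4257 × 2.40 = 1.022 mmol/L
pCO2 = [CO2*]/KH = 1.022×10^-3 / 2.951×10^-2 = 3.46×10^4 μatm

pCO2 = 3.46×10^4 μatm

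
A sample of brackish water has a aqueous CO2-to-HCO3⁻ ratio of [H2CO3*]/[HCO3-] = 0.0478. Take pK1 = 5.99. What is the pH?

pH = 7.31

From K1 = [H⁺][HCO3-]/[H2CO3*]:  pH = pK1 − log₁₀([H2CO3*]/[HCO3-])
log₁₀(0.0478) = -1.321
pH = 5.99 − (-1.321) = 7.31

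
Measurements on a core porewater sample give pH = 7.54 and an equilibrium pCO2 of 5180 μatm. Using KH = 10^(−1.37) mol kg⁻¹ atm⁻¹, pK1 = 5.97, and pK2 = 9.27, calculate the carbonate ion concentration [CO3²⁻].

[CO2*] = KH · pCO2 = 10^(−1.37) × 5180×10^-6 = 2.210×10^-4 mol/kg
α₀ = 1/(1 + K1/[H⁺] + K1K2/[H⁺]²) = 1/(1 + 10^+1.57 + 10^-0.16) = 0.02574
DIC = [CO2*]/α₀ = 2.210×10^-4 / 0.02574 = 8.584 mmol/kg
[CO3²⁻] = α₂·DIC; α₂ = 0.01781, so [CO3²⁻] = 0.01781 × 8.584 = 0.153 mmol/kg

[CO3²⁻] = 0.153 mmol/kg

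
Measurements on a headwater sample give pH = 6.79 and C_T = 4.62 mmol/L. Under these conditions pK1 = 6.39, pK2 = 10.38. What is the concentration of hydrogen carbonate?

α₁ = 1 / (1 + [H⁺]/K1 + K2/[H⁺]) = 1 / (1 + 10^-0.40 + 10^-3.59)
   = 1 / (1 + 0.39811 + 0.00025704) = 1/1.3984 = 0.7151
[HCO3⁻] = α₁ × DIC = 0.7151 × 4.62 = 3.30 mmol/L

[HCO3⁻] = 3.30 mmol/L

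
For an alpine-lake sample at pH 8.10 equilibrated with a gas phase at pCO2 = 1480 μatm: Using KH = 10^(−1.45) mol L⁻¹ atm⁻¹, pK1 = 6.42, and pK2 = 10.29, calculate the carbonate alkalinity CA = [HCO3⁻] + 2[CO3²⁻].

[CO2*] = KH · pCO2 = 10^(−1.45) × 1480×10^-6 = 5.251×10^-5 mol/L
α₀ = 1/(1 + K1/[H⁺] + K1K2/[H⁺]²) = 1/(1 + 10^+1.68 + 10^-0.51) = 0.02034
DIC = [CO2*]/α₀ = 5.251×10^-5 / 0.02034 = 2.582 mmol/L
CA = (α₁ + 2α₂)·DIC = (0.9734 + 2×0.006285) × 2.582 = 2.55 mmol/L

CA = 2.55 mmol/L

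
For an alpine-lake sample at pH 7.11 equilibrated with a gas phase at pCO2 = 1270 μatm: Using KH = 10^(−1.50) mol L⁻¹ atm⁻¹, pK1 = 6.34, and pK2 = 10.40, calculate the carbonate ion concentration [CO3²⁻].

[CO2*] = KH · pCO2 = 10^(−1.50) × 1270×10^-6 = 4.016×10^-5 mol/L
α₀ = 1/(1 + K1/[H⁺] + K1K2/[H⁺]²) = 1/(1 + 10^+0.77 + 10^-2.52) = 0.1451
DIC = [CO2*]/α₀ = 4.016×10^-5 / 0.1451 = 0.2768 mmol/L
[CO3²⁻] = α₂·DIC; α₂ = 0.0004382, so [CO3²⁻] = 0.0004382 × 0.2768 = 0.000121 mmol/L = 0.121 μmol/L

[CO3²⁻] = 0.121 μmol/L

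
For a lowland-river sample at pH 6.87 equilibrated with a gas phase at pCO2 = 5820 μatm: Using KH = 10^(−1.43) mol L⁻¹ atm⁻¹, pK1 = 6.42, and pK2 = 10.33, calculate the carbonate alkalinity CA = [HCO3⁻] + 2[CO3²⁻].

CA = 0.610 mmol/L

[CO2*] = KH · pCO2 = 10^(−1.43) × 5820×10^-6 = 2.162×10^-4 mol/L
α₀ = 1/(1 + K1/[H⁺] + K1K2/[H⁺]²) = 1/(1 + 10^+0.45 + 10^-3.01) = 0.2618
DIC = [CO2*]/α₀ = 2.162×10^-4 / 0.2618 = 0.8259 mmol/L
CA = (α₁ + 2α₂)·DIC = (0.7379 + 2×0.0002559) × 0.8259 = 0.610 mmol/L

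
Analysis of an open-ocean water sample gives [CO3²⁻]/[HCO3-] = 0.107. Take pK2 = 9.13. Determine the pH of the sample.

From K2 = [H⁺][CO3²⁻]/[HCO3-]:  pH = pK2 + log₁₀([CO3²⁻]/[HCO3-])
log₁₀(0.107) = -0.971
pH = 9.13 + (-0.971) = 8.16

pH = 8.16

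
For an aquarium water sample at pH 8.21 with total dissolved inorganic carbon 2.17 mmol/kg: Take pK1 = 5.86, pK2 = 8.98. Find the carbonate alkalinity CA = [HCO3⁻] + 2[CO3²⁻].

CA = [HCO3⁻] + 2[CO3²⁻] = (α₁ + 2α₂)·DIC
At pH 8.21: [H⁺]/K1 = 10^-2.35 = 0.0044668, K2/[H⁺] = 10^-0.77 = 0.16982
α₁ = 1/(1 + 0.0044668 + 0.16982) = 1/1.1743 = 0.8516; α₂ = α₁·K2/[H⁺] = 0.1446
α₁ + 2α₂ = 1.1408
CA = 1.1408 × 2.17 = 2.48 mmol/kg

CA = 2.48 mmol/kg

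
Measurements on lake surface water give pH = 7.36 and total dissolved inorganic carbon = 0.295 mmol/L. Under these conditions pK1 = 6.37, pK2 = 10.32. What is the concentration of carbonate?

[CO3²⁻] = 0.293 μmol/L

α₂ = 1 / (1 + [H⁺]/K2 + [H⁺]²/(K1K2)) = 1 / (1 + 10^+2.96 + 10^+1.97)
   = 1 / (1 + 912.01 + 93.325) = 1/1006.3 = 0.0009937
[CO3²⁻] = α₂ × DIC = 0.0009937 × 0.295 = 0.000293 mmol/L = 0.293 μmol/L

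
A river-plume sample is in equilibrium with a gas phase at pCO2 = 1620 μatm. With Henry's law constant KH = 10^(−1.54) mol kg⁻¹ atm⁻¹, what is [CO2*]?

[CO2*] = 46.7 μmol/kg

KH = 10^(−1.54) = 2.884×10^-2 mol kg⁻¹ atm⁻¹
[CO2*] = KH · pCO2 = 2.884×10^-2 × 1620×10^-6 atm = 4.67×10^-5 mol/kg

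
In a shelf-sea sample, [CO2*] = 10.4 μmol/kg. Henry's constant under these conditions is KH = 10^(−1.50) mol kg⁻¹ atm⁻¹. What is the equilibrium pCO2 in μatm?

pCO2 = 329 μatm

KH = 10^(−1.50) = 3.162×10^-2 mol kg⁻¹ atm⁻¹
pCO2 = [CO2*]/KH = 10.4×10^-6 / 3.162×10^-2 = 3.29×10^-4 atm = 329 μatm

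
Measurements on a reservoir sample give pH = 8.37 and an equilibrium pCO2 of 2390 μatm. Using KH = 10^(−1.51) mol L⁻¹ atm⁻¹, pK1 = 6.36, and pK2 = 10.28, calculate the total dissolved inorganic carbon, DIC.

DIC = 7.72 mmol/L

[CO2*] = KH · pCO2 = 10^(−1.51) × 2390×10^-6 = 7.386×10^-5 mol/L
α₀ = 1/(1 + K1/[H⁺] + K1K2/[H⁺]²) = 1/(1 + 10^+2.01 + 10^+0.10) = 0.009561
DIC = [CO2*]/α₀ = 7.386×10^-5 / 0.009561 = 7.72 mmol/L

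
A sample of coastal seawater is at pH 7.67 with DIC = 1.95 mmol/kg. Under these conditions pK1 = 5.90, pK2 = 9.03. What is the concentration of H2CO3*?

α₀ = 1 / (1 + K1/[H⁺] + K1K2/[H⁺]²) = 1 / (1 + 10^+1.77 + 10^+0.41)
   = 1 / (1 + 58.884 + 2.5704) = 1/62.455 = 0.01601
[CO2*] = α₀ × DIC = 0.01601 × 1.95 = 0.0312 mmol/kg

[CO2*] = 0.0312 mmol/kg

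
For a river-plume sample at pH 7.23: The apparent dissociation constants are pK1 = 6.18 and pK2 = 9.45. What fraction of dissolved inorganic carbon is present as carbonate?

α₂ = 0.00550

α₂ = 1 / (1 + [H⁺]/K2 + [H⁺]²/(K1K2)) = 1 / (1 + 10^+2.22 + 10^+1.17)
   = 1 / (1 + 165.96 + 14.791) = 1/181.75 = 0.005502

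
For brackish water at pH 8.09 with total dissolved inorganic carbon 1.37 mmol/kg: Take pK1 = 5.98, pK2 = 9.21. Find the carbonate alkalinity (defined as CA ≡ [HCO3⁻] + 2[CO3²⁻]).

CA = 1.46 mmol/kg

CA = [HCO3⁻] + 2[CO3²⁻] = (α₁ + 2α₂)·DIC
At pH 8.09: [H⁺]/K1 = 10^-2.11 = 0.0077625, K2/[H⁺] = 10^-1.12 = 0.075858
α₁ = 1/(1 + 0.0077625 + 0.075858) = 1/1.0836 = 0.9228; α₂ = α₁·K2/[H⁺] = 0.07000
α₁ + 2α₂ = 1.0628
CA = 1.0628 × 1.37 = 1.46 mmol/kg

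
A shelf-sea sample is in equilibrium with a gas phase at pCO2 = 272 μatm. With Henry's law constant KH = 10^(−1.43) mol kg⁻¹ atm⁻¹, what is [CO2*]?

KH = 10^(−1.43) = 3.715×10^-2 mol kg⁻¹ atm⁻¹
[CO2*] = KH · pCO2 = 3.715×10^-2 × 272×10^-6 atm = 1.01×10^-5 mol/kg

[CO2*] = 10.1 μmol/kg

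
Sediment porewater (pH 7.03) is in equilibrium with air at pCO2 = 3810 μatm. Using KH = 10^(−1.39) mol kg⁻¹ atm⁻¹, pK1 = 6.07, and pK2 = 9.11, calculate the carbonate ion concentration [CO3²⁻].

[CO2*] = KH · pCO2 = 10^(−1.39) × 3810×10^-6 = 1.552×10^-4 mol/kg
α₀ = 1/(1 + K1/[H⁺] + K1K2/[H⁺]²) = 1/(1 + 10^+0.96 + 10^-1.12) = 0.09808
DIC = [CO2*]/α₀ = 1.552×10^-4 / 0.09808 = 1.583 mmol/kg
[CO3²⁻] = α₂·DIC; α₂ = 0.007440, so [CO3²⁻] = 0.007440 × 1.583 = 0.0118 mmol/kg = 11.8 μmol/kg

[CO3²⁻] = 11.8 μmol/kg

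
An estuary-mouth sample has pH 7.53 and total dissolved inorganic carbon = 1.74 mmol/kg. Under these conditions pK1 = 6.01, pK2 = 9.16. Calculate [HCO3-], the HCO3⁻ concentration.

[HCO3⁻] = 1.65 mmol/kg

α₁ = 1 / (1 + [H⁺]/K1 + K2/[H⁺]) = 1 / (1 + 10^-1.52 + 10^-1.63)
   = 1 / (1 + 0.030200 + 0.023442) = 1/1.0536 = 0.9491
[HCO3⁻] = α₁ × DIC = 0.9491 × 1.74 = 1.65 mmol/kg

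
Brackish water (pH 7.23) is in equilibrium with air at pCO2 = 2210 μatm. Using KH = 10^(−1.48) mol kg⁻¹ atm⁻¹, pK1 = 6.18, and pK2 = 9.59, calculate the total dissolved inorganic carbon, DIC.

DIC = 0.898 mmol/kg

[CO2*] = KH · pCO2 = 10^(−1.48) × 2210×10^-6 = 7.318×10^-5 mol/kg
α₀ = 1/(1 + K1/[H⁺] + K1K2/[H⁺]²) = 1/(1 + 10^+1.05 + 10^-1.31) = 0.08151
DIC = [CO2*]/α₀ = 7.318×10^-5 / 0.08151 = 0.898 mmol/kg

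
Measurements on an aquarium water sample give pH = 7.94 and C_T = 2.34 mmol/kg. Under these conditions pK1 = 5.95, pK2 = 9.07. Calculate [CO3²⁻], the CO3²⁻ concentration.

α₂ = 1 / (1 + [H⁺]/K2 + [H⁺]²/(K1K2)) = 1 / (1 + 10^+1.13 + 10^-0.86)
   = 1 / (1 + 13.490 + 0.13804) = 1/14.628 = 0.06836
[CO3²⁻] = α₂ × DIC = 0.06836 × 2.34 = 0.160 mmol/kg

[CO3²⁻] = 0.160 mmol/kg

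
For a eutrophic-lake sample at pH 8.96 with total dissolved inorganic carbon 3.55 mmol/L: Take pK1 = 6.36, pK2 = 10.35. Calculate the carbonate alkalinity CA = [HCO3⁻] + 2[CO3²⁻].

CA = [HCO3⁻] + 2[CO3²⁻] = (α₁ + 2α₂)·DIC
At pH 8.96: [H⁺]/K1 = 10^-2.60 = 0.0025119, K2/[H⁺] = 10^-1.39 = 0.040738
α₁ = 1/(1 + 0.0025119 + 0.040738) = 1/1.0432 = 0.9585; α₂ = α₁·K2/[H⁺] = 0.03905
α₁ + 2α₂ = 1.0366
CA = 1.0366 × 3.55 = 3.68 mmol/L

CA = 3.68 mmol/L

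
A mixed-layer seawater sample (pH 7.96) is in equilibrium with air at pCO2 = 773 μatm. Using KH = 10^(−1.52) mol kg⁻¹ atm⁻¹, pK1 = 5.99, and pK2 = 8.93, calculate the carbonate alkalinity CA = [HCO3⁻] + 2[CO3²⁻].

[CO2*] = KH · pCO2 = 10^(−1.52) × 773×10^-6 = 2.334×10^-5 mol/kg
α₀ = 1/(1 + K1/[H⁺] + K1K2/[H⁺]²) = 1/(1 + 10^+1.97 + 10^+1.00) = 0.009585
DIC = [CO2*]/α₀ = 2.334×10^-5 / 0.009585 = 2.435 mmol/kg
CA = (α₁ + 2α₂)·DIC = (0.8946 + 2×0.09585) × 2.435 = 2.65 mmol/kg

CA = 2.65 mmol/kg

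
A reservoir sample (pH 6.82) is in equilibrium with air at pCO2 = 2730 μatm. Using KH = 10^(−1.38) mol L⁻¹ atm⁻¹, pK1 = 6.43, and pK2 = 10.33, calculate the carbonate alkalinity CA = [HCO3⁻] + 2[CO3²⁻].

CA = 0.280 mmol/L

[CO2*] = KH · pCO2 = 10^(−1.38) × 2730×10^-6 = 1.138×10^-4 mol/L
α₀ = 1/(1 + K1/[H⁺] + K1K2/[H⁺]²) = 1/(1 + 10^+0.39 + 10^-3.12) = 0.2894
DIC = [CO2*]/α₀ = 1.138×10^-4 / 0.2894 = 0.3933 mmol/L
CA = (α₁ + 2α₂)·DIC = (0.7104 + 2×0.0002195) × 0.3933 = 0.280 mmol/L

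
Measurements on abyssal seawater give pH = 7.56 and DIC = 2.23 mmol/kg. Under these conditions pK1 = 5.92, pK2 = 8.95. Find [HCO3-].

[HCO3⁻] = 2.10 mmol/kg

α₁ = 1 / (1 + [H⁺]/K1 + K2/[H⁺]) = 1 / (1 + 10^-1.64 + 10^-1.39)
   = 1 / (1 + 0.022909 + 0.040738) = 1/1.0636 = 0.9402
[HCO3⁻] = α₁ × DIC = 0.9402 × 2.23 = 2.10 mmol/kg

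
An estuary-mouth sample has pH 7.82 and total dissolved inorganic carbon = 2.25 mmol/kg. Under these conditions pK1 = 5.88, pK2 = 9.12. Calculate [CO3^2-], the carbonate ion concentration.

[CO3²⁻] = 0.106 mmol/kg

α₂ = 1 / (1 + [H⁺]/K2 + [H⁺]²/(K1K2)) = 1 / (1 + 10^+1.30 + 10^-0.64)
   = 1 / (1 + 19.953 + 0.22909) = 1/21.182 = 0.04721
[CO3²⁻] = α₂ × DIC = 0.04721 × 2.25 = 0.106 mmol/kg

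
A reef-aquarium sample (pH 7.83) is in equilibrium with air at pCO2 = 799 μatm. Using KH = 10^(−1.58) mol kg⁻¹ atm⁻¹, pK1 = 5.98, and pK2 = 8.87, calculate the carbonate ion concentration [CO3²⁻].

[CO3²⁻] = 0.136 mmol/kg

[CO2*] = KH · pCO2 = 10^(−1.58) × 799×10^-6 = 2.102×10^-5 mol/kg
α₀ = 1/(1 + K1/[H⁺] + K1K2/[H⁺]²) = 1/(1 + 10^+1.85 + 10^+0.81) = 0.01278
DIC = [CO2*]/α₀ = 2.102×10^-5 / 0.01278 = 1.645 mmol/kg
[CO3²⁻] = α₂·DIC; α₂ = 0.08251, so [CO3²⁻] = 0.08251 × 1.645 = 0.136 mmol/kg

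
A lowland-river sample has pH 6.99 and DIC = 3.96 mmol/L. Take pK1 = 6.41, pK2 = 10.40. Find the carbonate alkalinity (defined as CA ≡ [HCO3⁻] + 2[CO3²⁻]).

CA = [HCO3⁻] + 2[CO3²⁻] = (α₁ + 2α₂)·DIC
At pH 6.99: [H⁺]/K1 = 10^-0.58 = 0.26303, K2/[H⁺] = 10^-3.41 = 0.00038905
α₁ = 1/(1 + 0.26303 + 0.00038905) = 1/1.2634 = 0.7915; α₂ = α₁·K2/[H⁺] = 0.0003079
α₁ + 2α₂ = 0.7921
CA = 0.7921 × 3.96 = 3.14 mmol/L

CA = 3.14 mmol/L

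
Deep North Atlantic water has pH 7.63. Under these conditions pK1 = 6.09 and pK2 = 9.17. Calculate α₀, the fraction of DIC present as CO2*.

α₀ = 1 / (1 + K1/[H⁺] + K1K2/[H⁺]²) = 1 / (1 + 10^+1.54 + 10^+0.00)
   = 1 / (1 + 34.674 + 1.0000) = 1/36.674 = 0.02727

α₀ = 0.0273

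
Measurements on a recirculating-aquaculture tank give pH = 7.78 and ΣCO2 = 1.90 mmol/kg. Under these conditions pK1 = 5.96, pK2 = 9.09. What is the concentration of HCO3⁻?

α₁ = 1 / (1 + [H⁺]/K1 + K2/[H⁺]) = 1 / (1 + 10^-1.82 + 10^-1.31)
   = 1 / (1 + 0.015136 + 0.048978) = 1/1.0641 = 0.9397
[HCO3⁻] = α₁ × DIC = 0.9397 × 1.90 = 1.79 mmol/kg

[HCO3⁻] = 1.79 mmol/kg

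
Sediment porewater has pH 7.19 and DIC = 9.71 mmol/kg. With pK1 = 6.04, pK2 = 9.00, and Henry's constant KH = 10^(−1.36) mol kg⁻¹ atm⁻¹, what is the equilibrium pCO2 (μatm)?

pCO2 = 1.45×10^4 μatm

α₀ = 1 / (1 + K1/[H⁺] + K1K2/[H⁺]²) = 1 / (1 + 10^+1.15 + 10^-0.66)
   = 1 / (1 + 14.125 + 0.21878) = 1/15.344 = 0.06517
[CO2*] = α₀ × DIC = 0.06517 × 9.71 = 0.6328 mmol/kg
pCO2 = [CO2*]/KH = 6.328×10^-4 / 4.365×10^-2 = 1.45×10^4 μatm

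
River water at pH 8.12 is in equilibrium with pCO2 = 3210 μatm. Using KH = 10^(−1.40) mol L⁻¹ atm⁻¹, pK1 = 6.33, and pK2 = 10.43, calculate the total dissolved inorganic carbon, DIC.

[CO2*] = KH · pCO2 = 10^(−1.40) × 3210×10^-6 = 1.278×10^-4 mol/L
α₀ = 1/(1 + K1/[H⁺] + K1K2/[H⁺]²) = 1/(1 + 10^+1.79 + 10^-0.52) = 0.01588
DIC = [CO2*]/α₀ = 1.278×10^-4 / 0.01588 = 8.05 mmol/L

DIC = 8.05 mmol/L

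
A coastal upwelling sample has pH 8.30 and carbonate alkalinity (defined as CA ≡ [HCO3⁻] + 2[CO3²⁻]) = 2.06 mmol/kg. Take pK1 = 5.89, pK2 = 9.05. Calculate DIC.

CA = [HCO3⁻] + 2[CO3²⁻] = (α₁ + 2α₂)·DIC
At pH 8.30: [H⁺]/K1 = 10^-2.41 = 0.0038905, K2/[H⁺] = 10^-0.75 = 0.17783
α₁ = 1/(1 + 0.0038905 + 0.17783) = 1/1.1817 = 0.8462; α₂ = α₁·K2/[H⁺] = 0.1505
α₁ + 2α₂ = 1.1472
DIC = CA / (α₁ + 2α₂) = 2.06 / 1.1472 = 1.80 mmol/kg

DIC = 1.80 mmol/kg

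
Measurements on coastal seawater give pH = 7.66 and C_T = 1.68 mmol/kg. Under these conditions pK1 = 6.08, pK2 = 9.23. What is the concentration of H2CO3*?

[CO2*] = 0.0420 mmol/kg

α₀ = 1 / (1 + K1/[H⁺] + K1K2/[H⁺]²) = 1 / (1 + 10^+1.58 + 10^+0.01)
   = 1 / (1 + 38.019 + 1.0233) = 1/40.042 = 0.02497
[CO2*] = α₀ × DIC = 0.02497 × 1.68 = 0.0420 mmol/kg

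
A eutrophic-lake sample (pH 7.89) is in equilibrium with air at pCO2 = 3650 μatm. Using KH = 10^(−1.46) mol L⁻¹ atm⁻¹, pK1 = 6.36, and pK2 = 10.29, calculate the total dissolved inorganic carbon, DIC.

[CO2*] = KH · pCO2 = 10^(−1.46) × 3650×10^-6 = 1.266×10^-4 mol/L
α₀ = 1/(1 + K1/[H⁺] + K1K2/[H⁺]²) = 1/(1 + 10^+1.53 + 10^-0.87) = 0.02856
DIC = [CO2*]/α₀ = 1.266×10^-4 / 0.02856 = 4.43 mmol/L

DIC = 4.43 mmol/L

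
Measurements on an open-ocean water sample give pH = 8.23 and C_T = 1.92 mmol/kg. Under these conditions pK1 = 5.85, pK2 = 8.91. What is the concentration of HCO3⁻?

[HCO3⁻] = 1.58 mmol/kg

α₁ = 1 / (1 + [H⁺]/K1 + K2/[H⁺]) = 1 / (1 + 10^-2.38 + 10^-0.68)
   = 1 / (1 + 0.0041687 + 0.20893) = 1/1.2131 = 0.8243
[HCO3⁻] = α₁ × DIC = 0.8243 × 1.92 = 1.58 mmol/kg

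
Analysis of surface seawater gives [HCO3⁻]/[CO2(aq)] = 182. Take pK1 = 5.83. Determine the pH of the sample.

From K1 = [H⁺][HCO3⁻]/[CO2(aq)]:  pH = pK1 + log₁₀([HCO3⁻]/[CO2(aq)])
log₁₀(182) = +2.260
pH = 5.83 + (+2.260) = 8.09

pH = 8.09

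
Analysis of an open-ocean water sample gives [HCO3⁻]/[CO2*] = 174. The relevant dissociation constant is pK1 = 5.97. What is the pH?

pH = 8.21

From K1 = [H⁺][HCO3⁻]/[CO2*]:  pH = pK1 + log₁₀([HCO3⁻]/[CO2*])
log₁₀(174) = +2.241
pH = 5.97 + (+2.241) = 8.21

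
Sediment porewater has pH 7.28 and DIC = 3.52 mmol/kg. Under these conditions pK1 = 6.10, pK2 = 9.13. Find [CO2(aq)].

[CO2*] = 0.215 mmol/kg

α₀ = 1 / (1 + K1/[H⁺] + K1K2/[H⁺]²) = 1 / (1 + 10^+1.18 + 10^-0.67)
   = 1 / (1 + 15.136 + 0.21380) = 1/16.349 = 0.06116
[CO2*] = α₀ × DIC = 0.06116 × 3.52 = 0.215 mmol/kg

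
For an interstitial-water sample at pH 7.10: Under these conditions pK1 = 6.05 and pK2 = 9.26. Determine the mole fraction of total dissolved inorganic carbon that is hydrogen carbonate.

α₁ = 0.912

α₁ = 1 / (1 + [H⁺]/K1 + K2/[H⁺]) = 1 / (1 + 10^-1.05 + 10^-2.16)
   = 1 / (1 + 0.089125 + 0.0069183) = 1/1.0960 = 0.9124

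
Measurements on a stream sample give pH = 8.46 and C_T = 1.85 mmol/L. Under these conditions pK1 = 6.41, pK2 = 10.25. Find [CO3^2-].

α₂ = 1 / (1 + [H⁺]/K2 + [H⁺]²/(K1K2)) = 1 / (1 + 10^+1.79 + 10^-0.26)
   = 1 / (1 + 61.660 + 0.54954) = 1/63.209 = 0.01582
[CO3²⁻] = α₂ × DIC = 0.01582 × 1.85 = 0.0293 mmol/L

[CO3²⁻] = 0.0293 mmol/L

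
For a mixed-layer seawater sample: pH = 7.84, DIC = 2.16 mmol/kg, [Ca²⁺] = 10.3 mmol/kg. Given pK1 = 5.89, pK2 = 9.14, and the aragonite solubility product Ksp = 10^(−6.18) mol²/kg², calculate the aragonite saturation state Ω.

Ω = 1.59

α₂ = 1 / (1 + [H⁺]/K2 + [H⁺]²/(K1K2)) = 1 / (1 + 10^+1.30 + 10^-0.65)
   = 1 / (1 + 19.953 + 0.22387) = 1/21.176 = 0.04722
[CO3²⁻] = α₂ × DIC = 0.04722 × 2.16 = 0.1020 mmol/kg
Ksp = 10^(−6.18) = 6.607×10^-7
Ω = [Ca²⁺][CO3²⁻]/Ksp = (10.3×10^-3)(1.020×10^-4) / 6.607×10^-7 = 1.59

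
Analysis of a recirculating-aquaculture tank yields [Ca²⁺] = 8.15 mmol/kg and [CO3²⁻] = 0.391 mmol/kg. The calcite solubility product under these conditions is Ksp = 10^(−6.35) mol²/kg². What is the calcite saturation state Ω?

Ksp = 10^(−6.35) = 4.467×10^-7
Ω = [Ca²⁺][CO3²⁻]/Ksp = (8.15×10^-3)(0.391×10^-3) / 4.467×10^-7 = 7.13

Ω = 7.13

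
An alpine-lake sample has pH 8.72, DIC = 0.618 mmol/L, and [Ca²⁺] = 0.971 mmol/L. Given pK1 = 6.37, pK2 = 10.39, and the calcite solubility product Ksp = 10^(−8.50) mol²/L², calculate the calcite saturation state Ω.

α₂ = 1 / (1 + [H⁺]/K2 + [H⁺]²/(K1K2)) = 1 / (1 + 10^+1.67 + 10^-0.68)
   = 1 / (1 + 46.774 + 0.20893) = 1/47.982 = 0.02084
[CO3²⁻] = α₂ × DIC = 0.02084 × 0.618 = 0.01288 mmol/L = 12.88 μmol/L
Ksp = 10^(−8.50) = 3.162×10^-9
Ω = [Ca²⁺][CO3²⁻]/Ksp = (0.971×10^-3)(1.288×10^-5) / 3.162×10^-9 = 3.95

Ω = 3.95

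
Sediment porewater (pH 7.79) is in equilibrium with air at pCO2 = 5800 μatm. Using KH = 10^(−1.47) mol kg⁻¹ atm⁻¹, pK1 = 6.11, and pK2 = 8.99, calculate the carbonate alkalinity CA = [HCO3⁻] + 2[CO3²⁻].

CA = 10.6 mmol/kg

[CO2*] = KH · pCO2 = 10^(−1.47) × 5800×10^-6 = 1.965×10^-4 mol/kg
α₀ = 1/(1 + K1/[H⁺] + K1K2/[H⁺]²) = 1/(1 + 10^+1.68 + 10^+0.48) = 0.01927
DIC = [CO2*]/α₀ = 1.965×10^-4 / 0.01927 = 10.20 mmol/kg
CA = (α₁ + 2α₂)·DIC = (0.9225 + 2×0.05821) × 10.20 = 10.6 mmol/kg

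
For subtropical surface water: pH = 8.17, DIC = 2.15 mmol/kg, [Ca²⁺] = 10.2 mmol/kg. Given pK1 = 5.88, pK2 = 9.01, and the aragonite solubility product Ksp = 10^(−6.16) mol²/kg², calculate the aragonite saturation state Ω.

α₂ = 1 / (1 + [H⁺]/K2 + [H⁺]²/(K1K2)) = 1 / (1 + 10^+0.84 + 10^-1.45)
   = 1 / (1 + 6.9183 + 0.035481) = 1/7.9538 = 0.1257
[CO3²⁻] = α₂ × DIC = 0.1257 × 2.15 = 0.2703 mmol/kg
Ksp = 10^(−6.16) = 6.918×10^-7
Ω = [Ca²⁺][CO3²⁻]/Ksp = (10.2×10^-3)(2.703×10^-4) / 6.918×10^-7 = 3.99

Ω = 3.99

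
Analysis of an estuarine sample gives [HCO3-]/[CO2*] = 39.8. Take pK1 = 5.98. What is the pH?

pH = 7.58

From K1 = [H⁺][HCO3-]/[CO2*]:  pH = pK1 + log₁₀([HCO3-]/[CO2*])
log₁₀(39.8) = +1.600
pH = 5.98 + (+1.600) = 7.58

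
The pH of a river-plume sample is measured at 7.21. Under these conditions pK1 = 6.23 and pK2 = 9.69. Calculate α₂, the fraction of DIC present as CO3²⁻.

α₂ = 1 / (1 + [H⁺]/K2 + [H⁺]²/(K1K2)) = 1 / (1 + 10^+2.48 + 10^+1.50)
   = 1 / (1 + 302.00 + 31.623) = 1/334.62 = 0.002988

α₂ = 0.00299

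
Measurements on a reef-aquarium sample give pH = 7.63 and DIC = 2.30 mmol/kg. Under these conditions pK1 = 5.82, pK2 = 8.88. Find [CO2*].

[CO2*] = 0.0332 mmol/kg

α₀ = 1 / (1 + K1/[H⁺] + K1K2/[H⁺]²) = 1 / (1 + 10^+1.81 + 10^+0.56)
   = 1 / (1 + 64.565 + 3.6308) = 1/69.196 = 0.01445
[CO2*] = α₀ × DIC = 0.01445 × 2.30 = 0.0332 mmol/kg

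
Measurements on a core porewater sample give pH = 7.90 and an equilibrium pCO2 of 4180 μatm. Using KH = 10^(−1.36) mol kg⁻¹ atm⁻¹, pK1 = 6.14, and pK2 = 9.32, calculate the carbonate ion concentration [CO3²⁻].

[CO3²⁻] = 0.399 mmol/kg

[CO2*] = KH · pCO2 = 10^(−1.36) × 4180×10^-6 = 1.825×10^-4 mol/kg
α₀ = 1/(1 + K1/[H⁺] + K1K2/[H⁺]²) = 1/(1 + 10^+1.76 + 10^+0.34) = 0.01647
DIC = [CO2*]/α₀ = 1.825×10^-4 / 0.01647 = 11.08 mmol/kg
[CO3²⁻] = α₂·DIC; α₂ = 0.03602, so [CO3²⁻] = 0.03602 × 11.08 = 0.399 mmol/kg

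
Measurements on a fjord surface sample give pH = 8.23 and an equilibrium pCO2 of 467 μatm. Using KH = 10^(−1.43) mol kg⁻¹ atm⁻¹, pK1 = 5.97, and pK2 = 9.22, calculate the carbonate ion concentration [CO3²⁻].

[CO2*] = KH · pCO2 = 10^(−1.43) × 467×10^-6 = 1.735×10^-5 mol/kg
α₀ = 1/(1 + K1/[H⁺] + K1K2/[H⁺]²) = 1/(1 + 10^+2.26 + 10^+1.27) = 0.004961
DIC = [CO2*]/α₀ = 1.735×10^-5 / 0.004961 = 3.498 mmol/kg
[CO3²⁻] = α₂·DIC; α₂ = 0.09237, so [CO3²⁻] = 0.09237 × 3.498 = 0.323 mmol/kg

[CO3²⁻] = 0.323 mmol/kg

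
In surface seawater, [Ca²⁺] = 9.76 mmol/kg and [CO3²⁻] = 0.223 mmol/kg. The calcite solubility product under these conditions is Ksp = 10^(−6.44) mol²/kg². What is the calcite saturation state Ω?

Ω = 5.99

Ksp = 10^(−6.44) = 3.631×10^-7
Ω = [Ca²⁺][CO3²⁻]/Ksp = (9.76×10^-3)(0.223×10^-3) / 3.631×10^-7 = 5.99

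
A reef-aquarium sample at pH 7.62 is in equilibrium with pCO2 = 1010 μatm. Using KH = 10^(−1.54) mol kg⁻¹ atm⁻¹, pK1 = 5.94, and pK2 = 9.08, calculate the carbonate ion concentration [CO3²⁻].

[CO3²⁻] = 0.0483 mmol/kg

[CO2*] = KH · pCO2 = 10^(−1.54) × 1010×10^-6 = 2.913×10^-5 mol/kg
α₀ = 1/(1 + K1/[H⁺] + K1K2/[H⁺]²) = 1/(1 + 10^+1.68 + 10^+0.22) = 0.01979
DIC = [CO2*]/α₀ = 2.913×10^-5 / 0.01979 = 1.472 mmol/kg
[CO3²⁻] = α₂·DIC; α₂ = 0.03285, so [CO3²⁻] = 0.03285 × 1.472 = 0.0483 mmol/kg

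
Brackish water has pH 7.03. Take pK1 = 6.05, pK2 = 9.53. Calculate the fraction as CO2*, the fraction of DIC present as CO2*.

α₀ = 0.0945

α₀ = 1 / (1 + K1/[H⁺] + K1K2/[H⁺]²) = 1 / (1 + 10^+0.98 + 10^-1.52)
   = 1 / (1 + 9.5499 + 0.030200) = 1/10.580 = 0.09452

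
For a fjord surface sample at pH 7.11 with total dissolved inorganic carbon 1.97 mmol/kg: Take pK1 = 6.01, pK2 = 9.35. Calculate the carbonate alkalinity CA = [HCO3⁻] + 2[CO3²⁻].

CA = 1.84 mmol/kg

CA = [HCO3⁻] + 2[CO3²⁻] = (α₁ + 2α₂)·DIC
At pH 7.11: [H⁺]/K1 = 10^-1.10 = 0.079433, K2/[H⁺] = 10^-2.24 = 0.0057544
α₁ = 1/(1 + 0.079433 + 0.0057544) = 1/1.0852 = 0.9215; α₂ = α₁·K2/[H⁺] = 0.005303
α₁ + 2α₂ = 0.9321
CA = 0.9321 × 1.97 = 1.84 mmol/kg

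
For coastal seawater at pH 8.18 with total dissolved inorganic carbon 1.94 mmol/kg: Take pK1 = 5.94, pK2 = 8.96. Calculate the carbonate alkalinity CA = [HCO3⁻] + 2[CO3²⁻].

CA = 2.21 mmol/kg

CA = [HCO3⁻] + 2[CO3²⁻] = (α₁ + 2α₂)·DIC
At pH 8.18: [H⁺]/K1 = 10^-2.24 = 0.0057544, K2/[H⁺] = 10^-0.78 = 0.16596
α₁ = 1/(1 + 0.0057544 + 0.16596) = 1/1.1717 = 0.8535; α₂ = α₁·K2/[H⁺] = 0.1416
α₁ + 2α₂ = 1.1367
CA = 1.1367 × 1.94 = 2.21 mmol/kg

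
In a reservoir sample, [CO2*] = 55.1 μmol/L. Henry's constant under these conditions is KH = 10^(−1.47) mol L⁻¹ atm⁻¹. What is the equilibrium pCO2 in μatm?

KH = 10^(−1.47) = 3.388×10^-2 mol L⁻¹ atm⁻¹
pCO2 = [CO2*]/KH = 55.1×10^-6 / 3.388×10^-2 = 1.63×10^-3 atm = 1630 μatm

pCO2 = 1630 μatm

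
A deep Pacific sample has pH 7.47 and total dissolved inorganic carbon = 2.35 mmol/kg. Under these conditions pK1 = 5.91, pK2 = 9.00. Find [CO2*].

[CO2*] = 0.0612 mmol/kg

α₀ = 1 / (1 + K1/[H⁺] + K1K2/[H⁺]²) = 1 / (1 + 10^+1.56 + 10^+0.03)
   = 1 / (1 + 36.308 + 1.0715) = 1/38.379 = 0.02606
[CO2*] = α₀ × DIC = 0.02606 × 2.35 = 0.0612 mmol/kg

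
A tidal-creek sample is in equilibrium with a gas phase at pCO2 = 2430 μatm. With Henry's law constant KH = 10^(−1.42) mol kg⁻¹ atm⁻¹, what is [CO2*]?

[CO2*] = 92.4 μmol/kg

KH = 10^(−1.42) = 3.802×10^-2 mol kg⁻¹ atm⁻¹
[CO2*] = KH · pCO2 = 3.802×10^-2 × 2430×10^-6 atm = 9.24×10^-5 mol/kg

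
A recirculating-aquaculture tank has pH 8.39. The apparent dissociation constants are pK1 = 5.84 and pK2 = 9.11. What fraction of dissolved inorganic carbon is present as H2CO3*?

α₀ = 1 / (1 + K1/[H⁺] + K1K2/[H⁺]²) = 1 / (1 + 10^+2.55 + 10^+1.83)
   = 1 / (1 + 354.81 + 67.608) = 1/423.42 = 0.002362

α₀ = 0.00236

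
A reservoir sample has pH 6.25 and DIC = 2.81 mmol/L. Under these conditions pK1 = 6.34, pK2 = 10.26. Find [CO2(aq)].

α₀ = 1 / (1 + K1/[H⁺] + K1K2/[H⁺]²) = 1 / (1 + 10^-0.09 + 10^-4.10)
   = 1 / (1 + 0.81283 + 7.9433×10^-5) = 1/1.8129 = 0.5516
[CO2*] = α₀ × DIC = 0.5516 × 2.81 = 1.55 mmol/L

[CO2*] = 1.55 mmol/L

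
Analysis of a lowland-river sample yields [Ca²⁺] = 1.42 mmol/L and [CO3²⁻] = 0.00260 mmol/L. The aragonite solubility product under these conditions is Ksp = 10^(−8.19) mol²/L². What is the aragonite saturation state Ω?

Ksp = 10^(−8.19) = 6.457×10^-9
Ω = [Ca²⁺][CO3²⁻]/Ksp = (1.42×10^-3)(0.00260×10^-3) / 6.457×10^-9 = 0.572

Ω = 0.572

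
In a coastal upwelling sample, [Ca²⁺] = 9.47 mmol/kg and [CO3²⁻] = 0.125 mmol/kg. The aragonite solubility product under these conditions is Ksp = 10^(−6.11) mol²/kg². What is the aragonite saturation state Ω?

Ω = 1.52

Ksp = 10^(−6.11) = 7.762×10^-7
Ω = [Ca²⁺][CO3²⁻]/Ksp = (9.47×10^-3)(0.125×10^-3) / 7.762×10^-7 = 1.52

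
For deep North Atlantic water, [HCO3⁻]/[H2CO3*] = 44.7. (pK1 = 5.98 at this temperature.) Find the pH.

From K1 = [H⁺][HCO3⁻]/[H2CO3*]:  pH = pK1 + log₁₀([HCO3⁻]/[H2CO3*])
log₁₀(44.7) = +1.650
pH = 5.98 + (+1.650) = 7.63

pH = 7.63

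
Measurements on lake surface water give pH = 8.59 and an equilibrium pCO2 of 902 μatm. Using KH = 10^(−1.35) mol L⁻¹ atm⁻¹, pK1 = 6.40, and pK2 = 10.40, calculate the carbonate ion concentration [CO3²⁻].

[CO2*] = KH · pCO2 = 10^(−1.35) × 902×10^-6 = 4.029×10^-5 mol/L
α₀ = 1/(1 + K1/[H⁺] + K1K2/[H⁺]²) = 1/(1 + 10^+2.19 + 10^+0.38) = 0.006318
DIC = [CO2*]/α₀ = 4.029×10^-5 / 0.006318 = 6.377 mmol/L
[CO3²⁻] = α₂·DIC; α₂ = 0.01516, so [CO3²⁻] = 0.01516 × 6.377 = 0.0967 mmol/L

[CO3²⁻] = 0.0967 mmol/L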